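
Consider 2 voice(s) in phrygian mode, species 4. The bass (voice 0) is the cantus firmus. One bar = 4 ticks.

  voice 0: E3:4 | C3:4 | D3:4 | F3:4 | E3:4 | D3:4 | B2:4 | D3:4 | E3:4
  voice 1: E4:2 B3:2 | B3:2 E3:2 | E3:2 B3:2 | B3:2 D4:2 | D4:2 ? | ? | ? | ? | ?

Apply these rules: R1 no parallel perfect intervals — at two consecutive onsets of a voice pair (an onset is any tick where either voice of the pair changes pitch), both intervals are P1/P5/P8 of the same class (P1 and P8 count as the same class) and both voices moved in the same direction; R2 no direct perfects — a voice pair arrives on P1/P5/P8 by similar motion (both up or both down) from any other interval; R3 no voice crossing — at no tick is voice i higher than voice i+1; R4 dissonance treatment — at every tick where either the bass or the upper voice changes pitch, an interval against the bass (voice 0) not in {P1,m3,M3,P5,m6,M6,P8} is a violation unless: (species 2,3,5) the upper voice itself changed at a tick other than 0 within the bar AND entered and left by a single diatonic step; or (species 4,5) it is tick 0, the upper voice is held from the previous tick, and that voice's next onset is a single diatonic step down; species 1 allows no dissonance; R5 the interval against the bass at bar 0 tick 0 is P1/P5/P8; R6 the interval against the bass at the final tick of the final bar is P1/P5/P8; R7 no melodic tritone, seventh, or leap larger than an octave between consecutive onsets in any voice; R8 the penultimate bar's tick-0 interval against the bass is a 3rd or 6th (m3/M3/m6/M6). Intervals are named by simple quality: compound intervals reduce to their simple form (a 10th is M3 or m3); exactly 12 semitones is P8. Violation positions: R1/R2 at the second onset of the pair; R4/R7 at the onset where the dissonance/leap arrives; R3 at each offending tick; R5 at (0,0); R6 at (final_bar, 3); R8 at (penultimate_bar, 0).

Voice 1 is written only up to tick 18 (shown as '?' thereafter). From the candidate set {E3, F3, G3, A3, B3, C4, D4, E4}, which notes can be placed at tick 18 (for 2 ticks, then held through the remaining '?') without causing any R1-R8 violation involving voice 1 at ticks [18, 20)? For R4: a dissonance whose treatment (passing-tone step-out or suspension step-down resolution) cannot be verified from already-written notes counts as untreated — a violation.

E3: violates R7
F3: violates R4
G3: legal
A3: violates R4
B3: legal
C4: legal
D4: legal
E4: legal

{B3, C4, D4, E4, G3}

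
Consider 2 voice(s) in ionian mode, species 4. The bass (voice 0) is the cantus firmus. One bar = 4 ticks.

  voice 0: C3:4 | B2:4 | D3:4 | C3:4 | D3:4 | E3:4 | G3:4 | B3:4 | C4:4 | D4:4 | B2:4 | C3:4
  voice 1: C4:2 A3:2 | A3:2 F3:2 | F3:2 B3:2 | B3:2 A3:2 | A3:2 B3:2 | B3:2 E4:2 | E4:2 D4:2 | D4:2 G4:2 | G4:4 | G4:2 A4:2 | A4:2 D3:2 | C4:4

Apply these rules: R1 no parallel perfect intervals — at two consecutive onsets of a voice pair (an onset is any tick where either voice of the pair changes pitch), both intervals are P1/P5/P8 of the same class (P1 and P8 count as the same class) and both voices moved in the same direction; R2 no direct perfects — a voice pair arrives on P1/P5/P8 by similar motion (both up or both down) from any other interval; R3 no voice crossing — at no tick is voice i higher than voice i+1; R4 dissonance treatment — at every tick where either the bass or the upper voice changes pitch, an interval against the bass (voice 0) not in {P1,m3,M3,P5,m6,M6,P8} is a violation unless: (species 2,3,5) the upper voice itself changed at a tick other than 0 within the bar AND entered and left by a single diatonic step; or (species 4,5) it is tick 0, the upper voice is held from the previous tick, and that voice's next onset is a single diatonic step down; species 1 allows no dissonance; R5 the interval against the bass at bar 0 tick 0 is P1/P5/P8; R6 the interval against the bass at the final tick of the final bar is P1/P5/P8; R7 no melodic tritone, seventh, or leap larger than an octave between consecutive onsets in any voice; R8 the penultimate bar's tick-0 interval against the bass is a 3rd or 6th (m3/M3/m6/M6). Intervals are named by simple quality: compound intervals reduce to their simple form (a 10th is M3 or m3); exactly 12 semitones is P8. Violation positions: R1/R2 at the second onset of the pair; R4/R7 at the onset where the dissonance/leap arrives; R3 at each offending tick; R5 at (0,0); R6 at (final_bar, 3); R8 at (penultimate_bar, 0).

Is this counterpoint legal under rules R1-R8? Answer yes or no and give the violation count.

No (10 violations)

bar 0: v0=C3 v1=C4 (P8)
bar 1: v0=B2 v1=A3 (m7)
bar 2: v0=D3 v1=F3 (m3)
bar 3: v0=C3 v1=B3 (M7)
bar 4: v0=D3 v1=A3 (P5)
bar 5: v0=E3 v1=B3 (P5)
bar 6: v0=G3 v1=E4 (M6)
bar 7: v0=B3 v1=D4 (m3)
bar 8: v0=C4 v1=G4 (P5)
bar 9: v0=D4 v1=G4 (P4)
bar 10: v0=B2 v1=A4 (m7)
bar 11: v0=C3 v1=C4 (P8)
  R4 @ bar1.0: B2/A3 m7 untreated
  R4 @ bar1.2: B2/F3 TT untreated
  R7 @ bar2.2: F3->B3 leap 6st
  R4 @ bar9.0: D4/G4 P4 untreated
  R4 @ bar10.0: B2/A4 m7 untreated
  R7 @ bar10.0: D4->B2 leap 15st
  R8 @ bar10.0: penult m7 not 3rd/6th
  R7 @ bar10.2: A4->D3 leap 19st
  R2 @ bar11.0: B2/D3 m3 -> C3/C4 P8 similar
  R7 @ bar11.0: D3->C4 leap 10st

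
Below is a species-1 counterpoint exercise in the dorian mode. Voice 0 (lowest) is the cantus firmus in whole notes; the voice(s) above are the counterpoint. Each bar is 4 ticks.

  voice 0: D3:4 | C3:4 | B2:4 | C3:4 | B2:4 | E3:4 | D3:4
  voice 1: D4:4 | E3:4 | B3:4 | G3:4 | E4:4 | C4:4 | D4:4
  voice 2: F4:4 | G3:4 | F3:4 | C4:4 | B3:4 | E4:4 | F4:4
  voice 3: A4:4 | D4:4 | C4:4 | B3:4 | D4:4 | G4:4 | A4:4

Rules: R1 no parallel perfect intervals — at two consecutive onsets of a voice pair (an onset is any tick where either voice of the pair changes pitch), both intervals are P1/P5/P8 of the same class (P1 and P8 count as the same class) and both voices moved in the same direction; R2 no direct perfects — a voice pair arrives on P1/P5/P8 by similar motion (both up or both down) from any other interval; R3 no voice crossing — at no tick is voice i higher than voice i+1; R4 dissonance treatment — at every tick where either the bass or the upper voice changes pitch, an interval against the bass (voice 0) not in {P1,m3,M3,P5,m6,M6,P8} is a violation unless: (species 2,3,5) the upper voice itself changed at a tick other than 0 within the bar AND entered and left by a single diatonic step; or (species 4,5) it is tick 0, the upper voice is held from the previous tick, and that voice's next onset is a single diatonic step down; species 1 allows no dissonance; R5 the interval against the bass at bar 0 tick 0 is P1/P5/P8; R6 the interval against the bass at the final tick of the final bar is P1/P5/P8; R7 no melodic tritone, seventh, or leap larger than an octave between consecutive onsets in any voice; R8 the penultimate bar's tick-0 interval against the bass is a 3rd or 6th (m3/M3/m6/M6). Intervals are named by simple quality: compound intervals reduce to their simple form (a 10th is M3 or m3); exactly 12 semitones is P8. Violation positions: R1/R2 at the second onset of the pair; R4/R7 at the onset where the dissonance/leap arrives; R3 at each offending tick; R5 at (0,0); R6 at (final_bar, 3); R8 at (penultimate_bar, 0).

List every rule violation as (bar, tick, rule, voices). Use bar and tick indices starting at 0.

(0, 0, R5, (0, 2))
(1, 0, R2, (0, 2))
(1, 0, R2, (2, 3))
(1, 0, R4, (0, 3))
(1, 0, R7, (1,))
(1, 0, R7, (2,))
(2, 0, R1, (2, 3))
(2, 0, R3, (1, 2))
(2, 0, R4, (0, 2))
(2, 0, R4, (0, 3))
(2, 1, R3, (1, 2))
(2, 2, R3, (1, 2))
(2, 3, R3, (1, 2))
(3, 0, R2, (0, 2))
(3, 0, R3, (2, 3))
(3, 0, R4, (0, 3))
(3, 1, R3, (2, 3))
(3, 2, R3, (2, 3))
(3, 3, R3, (2, 3))
(4, 0, R1, (0, 2))
(4, 0, R3, (1, 2))
(4, 0, R4, (0, 1))
(4, 1, R3, (1, 2))
(4, 2, R3, (1, 2))
(4, 3, R3, (1, 2))
(5, 0, R1, (0, 2))
(5, 0, R8, (0, 2))
(6, 0, R1, (1, 3))
(6, 3, R6, (0, 2))

bar 0: v0=D3 v1=D4 v2=F4 v3=A4 downbeat P5
bar 1: v0=C3 v1=E3 v2=G3 v3=D4 downbeat M2
bar 2: v0=B2 v1=B3 v2=F3 v3=C4 downbeat m2
bar 3: v0=C3 v1=G3 v2=C4 v3=B3 downbeat M7
bar 4: v0=B2 v1=E4 v2=B3 v3=D4 downbeat m3
bar 5: v0=E3 v1=C4 v2=E4 v3=G4 downbeat m3
bar 6: v0=D3 v1=D4 v2=F4 v3=A4 downbeat P5
  -> R5 @ bar 0 tick 0 v(0, 2): opens on m3
  -> R2 @ bar 1 tick 0 v(0, 2): D3/F4 m3 -> C3/G3 P5 similar
  -> R2 @ bar 1 tick 0 v(2, 3): F4/A4 M3 -> G3/D4 P5 similar
  -> R4 @ bar 1 tick 0 v(0, 3): C3/D4 M2 untreated
  -> R7 @ bar 1 tick 0 v(1,): D4->E3 leap 10st
  -> R7 @ bar 1 tick 0 v(2,): F4->G3 leap 10st
  -> R1 @ bar 2 tick 0 v(2, 3): G3/D4 P5 -> F3/C4 P5 similar
  -> R3 @ bar 2 tick 0 v(1, 2): B3 above F3
  -> R4 @ bar 2 tick 0 v(0, 2): B2/F3 TT untreated
  -> R4 @ bar 2 tick 0 v(0, 3): B2/C4 m2 untreated
  -> R3 @ bar 2 tick 1 v(1, 2): B3 above F3
  -> R3 @ bar 2 tick 2 v(1, 2): B3 above F3
  -> R3 @ bar 2 tick 3 v(1, 2): B3 above F3
  -> R2 @ bar 3 tick 0 v(0, 2): B2/F3 TT -> C3/C4 P8 similar
  -> R3 @ bar 3 tick 0 v(2, 3): C4 above B3
  -> R4 @ bar 3 tick 0 v(0, 3): C3/B3 M7 untreated
  -> R3 @ bar 3 tick 1 v(2, 3): C4 above B3
  -> R3 @ bar 3 tick 2 v(2, 3): C4 above B3
  -> R3 @ bar 3 tick 3 v(2, 3): C4 above B3
  -> R1 @ bar 4 tick 0 v(0, 2): C3/C4 P8 -> B2/B3 P8 similar
  -> R3 @ bar 4 tick 0 v(1, 2): E4 above B3
  -> R4 @ bar 4 tick 0 v(0, 1): B2/E4 P4 untreated
  -> R3 @ bar 4 tick 1 v(1, 2): E4 above B3
  -> R3 @ bar 4 tick 2 v(1, 2): E4 above B3
  -> R3 @ bar 4 tick 3 v(1, 2): E4 above B3
  -> R1 @ bar 5 tick 0 v(0, 2): B2/B3 P8 -> E3/E4 P8 similar
  -> R8 @ bar 5 tick 0 v(0, 2): penult P8 not 3rd/6th
  -> R1 @ bar 6 tick 0 v(1, 3): C4/G4 P5 -> D4/A4 P5 similar
  -> R6 @ bar 6 tick 3 v(0, 2): closes on m3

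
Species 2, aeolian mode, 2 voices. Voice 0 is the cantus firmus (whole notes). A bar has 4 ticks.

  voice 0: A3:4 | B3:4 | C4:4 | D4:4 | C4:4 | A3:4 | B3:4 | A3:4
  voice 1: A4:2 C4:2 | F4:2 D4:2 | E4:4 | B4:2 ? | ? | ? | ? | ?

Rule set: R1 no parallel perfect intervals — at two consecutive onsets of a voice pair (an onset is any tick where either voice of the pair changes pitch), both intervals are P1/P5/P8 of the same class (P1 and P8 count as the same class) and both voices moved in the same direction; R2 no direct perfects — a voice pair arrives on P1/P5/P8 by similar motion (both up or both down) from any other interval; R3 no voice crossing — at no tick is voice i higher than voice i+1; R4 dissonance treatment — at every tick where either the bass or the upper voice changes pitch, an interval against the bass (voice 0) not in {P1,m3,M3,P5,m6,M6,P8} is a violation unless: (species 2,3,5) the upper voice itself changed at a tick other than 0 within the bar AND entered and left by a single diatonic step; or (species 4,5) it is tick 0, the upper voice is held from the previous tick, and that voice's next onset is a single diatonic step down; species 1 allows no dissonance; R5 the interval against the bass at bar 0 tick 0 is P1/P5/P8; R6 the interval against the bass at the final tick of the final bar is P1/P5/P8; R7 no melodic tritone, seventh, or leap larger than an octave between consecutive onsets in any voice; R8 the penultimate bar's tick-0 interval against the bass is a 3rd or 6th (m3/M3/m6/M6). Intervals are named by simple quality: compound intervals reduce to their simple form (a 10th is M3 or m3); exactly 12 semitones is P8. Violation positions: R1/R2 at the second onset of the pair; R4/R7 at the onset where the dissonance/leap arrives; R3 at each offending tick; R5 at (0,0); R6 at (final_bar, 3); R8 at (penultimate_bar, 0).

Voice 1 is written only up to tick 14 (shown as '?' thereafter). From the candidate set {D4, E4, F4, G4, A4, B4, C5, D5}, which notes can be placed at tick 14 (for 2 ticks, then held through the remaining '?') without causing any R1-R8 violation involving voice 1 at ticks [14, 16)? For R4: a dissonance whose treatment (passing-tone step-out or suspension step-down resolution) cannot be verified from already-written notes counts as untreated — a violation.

{A4, B4, D4, D5}

D4: legal
E4: violates R4
F4: violates R7
G4: violates R4
A4: legal
B4: legal
C5: violates R4
D5: legal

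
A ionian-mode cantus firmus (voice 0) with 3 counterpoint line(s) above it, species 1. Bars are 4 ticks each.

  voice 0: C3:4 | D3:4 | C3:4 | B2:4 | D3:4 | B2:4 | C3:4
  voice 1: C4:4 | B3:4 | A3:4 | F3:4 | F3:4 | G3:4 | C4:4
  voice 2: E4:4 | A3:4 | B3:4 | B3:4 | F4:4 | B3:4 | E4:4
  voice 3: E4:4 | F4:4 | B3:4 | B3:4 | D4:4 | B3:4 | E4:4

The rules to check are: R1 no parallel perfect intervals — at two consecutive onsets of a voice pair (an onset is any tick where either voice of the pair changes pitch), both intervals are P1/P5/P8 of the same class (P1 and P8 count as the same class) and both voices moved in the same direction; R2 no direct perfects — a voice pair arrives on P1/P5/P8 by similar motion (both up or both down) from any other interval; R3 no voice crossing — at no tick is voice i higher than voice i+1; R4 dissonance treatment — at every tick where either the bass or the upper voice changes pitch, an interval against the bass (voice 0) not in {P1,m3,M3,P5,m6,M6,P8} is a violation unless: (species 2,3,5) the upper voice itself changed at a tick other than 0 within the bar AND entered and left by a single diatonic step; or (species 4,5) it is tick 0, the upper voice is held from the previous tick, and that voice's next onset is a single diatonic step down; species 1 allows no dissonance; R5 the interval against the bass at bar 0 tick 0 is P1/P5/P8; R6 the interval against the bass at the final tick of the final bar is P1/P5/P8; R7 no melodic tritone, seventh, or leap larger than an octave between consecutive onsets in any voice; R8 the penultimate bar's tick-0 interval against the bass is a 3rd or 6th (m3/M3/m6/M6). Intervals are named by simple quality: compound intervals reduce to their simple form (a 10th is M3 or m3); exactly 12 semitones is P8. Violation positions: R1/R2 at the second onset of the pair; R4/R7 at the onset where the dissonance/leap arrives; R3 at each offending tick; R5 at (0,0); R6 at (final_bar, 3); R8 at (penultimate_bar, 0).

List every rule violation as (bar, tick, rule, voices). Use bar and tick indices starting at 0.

(0, 0, R5, (0, 2))
(0, 0, R5, (0, 3))
(1, 0, R3, (1, 2))
(1, 1, R3, (1, 2))
(1, 2, R3, (1, 2))
(1, 3, R3, (1, 2))
(2, 0, R4, (0, 2))
(2, 0, R4, (0, 3))
(2, 0, R7, (3,))
(3, 0, R4, (0, 1))
(4, 0, R1, (0, 3))
(4, 0, R3, (2, 3))
(4, 0, R7, (2,))
(4, 1, R3, (2, 3))
(4, 2, R3, (2, 3))
(4, 3, R3, (2, 3))
(5, 0, R1, (0, 3))
(5, 0, R2, (0, 2))
(5, 0, R2, (2, 3))
(5, 0, R7, (2,))
(5, 0, R8, (0, 2))
(5, 0, R8, (0, 3))
(6, 0, R1, (2, 3))
(6, 0, R2, (0, 1))
(6, 3, R6, (0, 2))
(6, 3, R6, (0, 3))

bar 0: v0=C3 v1=C4 v2=E4 v3=E4 downbeat M3
bar 1: v0=D3 v1=B3 v2=A3 v3=F4 downbeat m3
bar 2: v0=C3 v1=A3 v2=B3 v3=B3 downbeat M7
bar 3: v0=B2 v1=F3 v2=B3 v3=B3 downbeat P8
bar 4: v0=D3 v1=F3 v2=F4 v3=D4 downbeat P8
bar 5: v0=B2 v1=G3 v2=B3 v3=B3 downbeat P8
bar 6: v0=C3 v1=C4 v2=E4 v3=E4 downbeat M3
  -> R5 @ bar 0 tick 0 v(0, 2): opens on M3
  -> R5 @ bar 0 tick 0 v(0, 3): opens on M3
  -> R3 @ bar 1 tick 0 v(1, 2): B3 above A3
  -> R3 @ bar 1 tick 1 v(1, 2): B3 above A3
  -> R3 @ bar 1 tick 2 v(1, 2): B3 above A3
  -> R3 @ bar 1 tick 3 v(1, 2): B3 above A3
  -> R4 @ bar 2 tick 0 v(0, 2): C3/B3 M7 untreated
  -> R4 @ bar 2 tick 0 v(0, 3): C3/B3 M7 untreated
  -> R7 @ bar 2 tick 0 v(3,): F4->B3 leap 6st
  -> R4 @ bar 3 tick 0 v(0, 1): B2/F3 TT untreated
  -> R1 @ bar 4 tick 0 v(0, 3): B2/B3 P8 -> D3/D4 P8 similar
  -> R3 @ bar 4 tick 0 v(2, 3): F4 above D4
  -> R7 @ bar 4 tick 0 v(2,): B3->F4 leap 6st
  -> R3 @ bar 4 tick 1 v(2, 3): F4 above D4
  -> R3 @ bar 4 tick 2 v(2, 3): F4 above D4
  -> R3 @ bar 4 tick 3 v(2, 3): F4 above D4
  -> R1 @ bar 5 tick 0 v(0, 3): D3/D4 P8 -> B2/B3 P8 similar
  -> R2 @ bar 5 tick 0 v(0, 2): D3/F4 m3 -> B2/B3 P8 similar
  -> R2 @ bar 5 tick 0 v(2, 3): F4/D4 m3 -> B3/B3 P1 similar
  -> R7 @ bar 5 tick 0 v(2,): F4->B3 leap 6st
  -> R8 @ bar 5 tick 0 v(0, 2): penult P8 not 3rd/6th
  -> R8 @ bar 5 tick 0 v(0, 3): penult P8 not 3rd/6th
  -> R1 @ bar 6 tick 0 v(2, 3): B3/B3 P1 -> E4/E4 P1 similar
  -> R2 @ bar 6 tick 0 v(0, 1): B2/G3 m6 -> C3/C4 P8 similar
  -> R6 @ bar 6 tick 3 v(0, 2): closes on M3
  -> R6 @ bar 6 tick 3 v(0, 3): closes on M3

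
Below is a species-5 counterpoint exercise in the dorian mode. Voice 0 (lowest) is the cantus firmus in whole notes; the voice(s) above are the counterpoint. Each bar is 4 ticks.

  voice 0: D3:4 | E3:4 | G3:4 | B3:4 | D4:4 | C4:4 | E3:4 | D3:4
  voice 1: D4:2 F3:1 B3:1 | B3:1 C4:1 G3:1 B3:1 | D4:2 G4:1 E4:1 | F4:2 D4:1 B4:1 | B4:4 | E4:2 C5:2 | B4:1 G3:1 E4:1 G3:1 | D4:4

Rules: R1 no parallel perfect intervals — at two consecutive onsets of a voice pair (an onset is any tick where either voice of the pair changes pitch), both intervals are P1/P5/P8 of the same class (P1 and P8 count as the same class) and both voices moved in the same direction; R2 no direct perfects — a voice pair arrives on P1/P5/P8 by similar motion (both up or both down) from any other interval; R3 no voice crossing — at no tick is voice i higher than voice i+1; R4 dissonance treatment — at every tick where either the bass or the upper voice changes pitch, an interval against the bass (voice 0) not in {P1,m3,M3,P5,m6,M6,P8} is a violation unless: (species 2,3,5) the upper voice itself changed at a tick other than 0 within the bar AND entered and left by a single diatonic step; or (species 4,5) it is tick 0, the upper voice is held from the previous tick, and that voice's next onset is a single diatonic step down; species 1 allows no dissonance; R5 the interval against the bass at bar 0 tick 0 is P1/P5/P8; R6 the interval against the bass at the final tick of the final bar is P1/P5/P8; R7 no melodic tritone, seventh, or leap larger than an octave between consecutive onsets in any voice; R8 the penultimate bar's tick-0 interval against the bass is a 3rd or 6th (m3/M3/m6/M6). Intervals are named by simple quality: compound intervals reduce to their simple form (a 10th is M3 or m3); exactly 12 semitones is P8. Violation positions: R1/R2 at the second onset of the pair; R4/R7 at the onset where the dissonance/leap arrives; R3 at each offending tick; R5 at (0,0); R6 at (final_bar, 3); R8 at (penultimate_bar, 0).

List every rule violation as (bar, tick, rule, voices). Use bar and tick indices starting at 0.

(0, 3, R7, (1,))
(2, 0, R1, (0, 1))
(3, 0, R4, (0, 1))
(6, 0, R2, (0, 1))
(6, 0, R8, (0, 1))
(6, 1, R7, (1,))

bar 0: v0=D3 v1=D4 downbeat P8
bar 1: v0=E3 v1=B3 downbeat P5
bar 2: v0=G3 v1=D4 downbeat P5
bar 3: v0=B3 v1=F4 downbeat TT
bar 4: v0=D4 v1=B4 downbeat M6
bar 5: v0=C4 v1=E4 downbeat M3
bar 6: v0=E3 v1=B4 downbeat P5
bar 7: v0=D3 v1=D4 downbeat P8
  -> R7 @ bar 0 tick 3 v(1,): F3->B3 leap 6st
  -> R1 @ bar 2 tick 0 v(0, 1): E3/B3 P5 -> G3/D4 P5 similar
  -> R4 @ bar 3 tick 0 v(0, 1): B3/F4 TT untreated
  -> R2 @ bar 6 tick 0 v(0, 1): C4/C5 P8 -> E3/B4 P5 similar
  -> R8 @ bar 6 tick 0 v(0, 1): penult P5 not 3rd/6th
  -> R7 @ bar 6 tick 1 v(1,): B4->G3 leap 16st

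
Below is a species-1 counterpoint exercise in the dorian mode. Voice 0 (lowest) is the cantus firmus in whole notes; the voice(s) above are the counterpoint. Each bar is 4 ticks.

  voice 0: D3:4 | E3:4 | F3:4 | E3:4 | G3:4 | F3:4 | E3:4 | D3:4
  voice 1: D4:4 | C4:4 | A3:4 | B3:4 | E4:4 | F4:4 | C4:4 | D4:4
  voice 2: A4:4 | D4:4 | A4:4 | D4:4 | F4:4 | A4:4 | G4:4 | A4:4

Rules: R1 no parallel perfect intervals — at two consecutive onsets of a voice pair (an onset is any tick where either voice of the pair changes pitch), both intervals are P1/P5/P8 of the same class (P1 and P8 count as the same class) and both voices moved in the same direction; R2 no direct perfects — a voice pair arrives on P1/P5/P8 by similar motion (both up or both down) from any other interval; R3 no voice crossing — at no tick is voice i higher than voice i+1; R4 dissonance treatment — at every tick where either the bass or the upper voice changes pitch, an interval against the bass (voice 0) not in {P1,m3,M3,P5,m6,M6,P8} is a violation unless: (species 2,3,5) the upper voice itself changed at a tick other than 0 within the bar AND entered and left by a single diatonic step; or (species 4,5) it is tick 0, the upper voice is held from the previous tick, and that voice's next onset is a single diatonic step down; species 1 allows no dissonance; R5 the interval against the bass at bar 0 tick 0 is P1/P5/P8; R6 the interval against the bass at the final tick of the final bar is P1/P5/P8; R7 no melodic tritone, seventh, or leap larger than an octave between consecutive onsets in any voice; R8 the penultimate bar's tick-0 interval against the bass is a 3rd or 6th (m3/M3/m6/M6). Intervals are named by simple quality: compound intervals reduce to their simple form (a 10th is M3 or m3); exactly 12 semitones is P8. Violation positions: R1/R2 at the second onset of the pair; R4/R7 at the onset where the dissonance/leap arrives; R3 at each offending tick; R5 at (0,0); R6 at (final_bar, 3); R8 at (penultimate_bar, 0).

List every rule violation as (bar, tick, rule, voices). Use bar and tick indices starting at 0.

(1, 0, R4, (0, 2))
(3, 0, R4, (0, 2))
(4, 0, R4, (0, 2))
(6, 0, R2, (1, 2))
(7, 0, R1, (1, 2))

bar 0: v0=D3 v1=D4 v2=A4 downbeat P5
bar 1: v0=E3 v1=C4 v2=D4 downbeat m7
bar 2: v0=F3 v1=A3 v2=A4 downbeat M3
bar 3: v0=E3 v1=B3 v2=D4 downbeat m7
bar 4: v0=G3 v1=E4 v2=F4 downbeat m7
bar 5: v0=F3 v1=F4 v2=A4 downbeat M3
bar 6: v0=E3 v1=C4 v2=G4 downbeat m3
bar 7: v0=D3 v1=D4 v2=A4 downbeat P5
  -> R4 @ bar 1 tick 0 v(0, 2): E3/D4 m7 untreated
  -> R4 @ bar 3 tick 0 v(0, 2): E3/D4 m7 untreated
  -> R4 @ bar 4 tick 0 v(0, 2): G3/F4 m7 untreated
  -> R2 @ bar 6 tick 0 v(1, 2): F4/A4 M3 -> C4/G4 P5 similar
  -> R1 @ bar 7 tick 0 v(1, 2): C4/G4 P5 -> D4/A4 P5 similar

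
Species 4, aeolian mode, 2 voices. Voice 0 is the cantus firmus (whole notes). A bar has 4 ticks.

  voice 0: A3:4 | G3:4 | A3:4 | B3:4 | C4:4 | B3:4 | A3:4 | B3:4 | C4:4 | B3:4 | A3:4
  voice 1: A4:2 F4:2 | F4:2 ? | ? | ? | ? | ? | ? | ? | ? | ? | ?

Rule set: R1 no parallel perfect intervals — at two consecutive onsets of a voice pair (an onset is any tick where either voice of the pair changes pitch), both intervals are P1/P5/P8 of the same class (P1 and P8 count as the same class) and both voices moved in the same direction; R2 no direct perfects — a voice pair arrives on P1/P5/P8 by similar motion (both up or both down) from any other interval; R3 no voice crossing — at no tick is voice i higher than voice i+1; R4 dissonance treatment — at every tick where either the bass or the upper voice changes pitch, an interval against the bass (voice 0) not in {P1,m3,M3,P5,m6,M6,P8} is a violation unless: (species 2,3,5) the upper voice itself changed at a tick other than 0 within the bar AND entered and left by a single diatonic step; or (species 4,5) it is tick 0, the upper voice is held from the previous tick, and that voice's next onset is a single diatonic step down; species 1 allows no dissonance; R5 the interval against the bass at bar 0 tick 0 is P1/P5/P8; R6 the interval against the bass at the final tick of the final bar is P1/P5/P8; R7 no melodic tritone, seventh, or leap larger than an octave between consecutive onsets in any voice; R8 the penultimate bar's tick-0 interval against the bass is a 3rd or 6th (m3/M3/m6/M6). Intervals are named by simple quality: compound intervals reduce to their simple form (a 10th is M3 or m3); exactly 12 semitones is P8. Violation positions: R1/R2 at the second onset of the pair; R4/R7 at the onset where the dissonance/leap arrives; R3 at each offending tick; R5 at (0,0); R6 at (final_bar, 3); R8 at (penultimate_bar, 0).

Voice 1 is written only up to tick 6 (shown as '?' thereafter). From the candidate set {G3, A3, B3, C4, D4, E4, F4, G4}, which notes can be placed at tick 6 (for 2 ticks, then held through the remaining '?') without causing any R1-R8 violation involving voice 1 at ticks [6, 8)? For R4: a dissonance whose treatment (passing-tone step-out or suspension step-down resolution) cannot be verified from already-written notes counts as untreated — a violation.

G3: violates R7
A3: violates R4
B3: violates R7
C4: violates R4
D4: legal
E4: legal
F4: legal
G4: legal

{D4, E4, F4, G4}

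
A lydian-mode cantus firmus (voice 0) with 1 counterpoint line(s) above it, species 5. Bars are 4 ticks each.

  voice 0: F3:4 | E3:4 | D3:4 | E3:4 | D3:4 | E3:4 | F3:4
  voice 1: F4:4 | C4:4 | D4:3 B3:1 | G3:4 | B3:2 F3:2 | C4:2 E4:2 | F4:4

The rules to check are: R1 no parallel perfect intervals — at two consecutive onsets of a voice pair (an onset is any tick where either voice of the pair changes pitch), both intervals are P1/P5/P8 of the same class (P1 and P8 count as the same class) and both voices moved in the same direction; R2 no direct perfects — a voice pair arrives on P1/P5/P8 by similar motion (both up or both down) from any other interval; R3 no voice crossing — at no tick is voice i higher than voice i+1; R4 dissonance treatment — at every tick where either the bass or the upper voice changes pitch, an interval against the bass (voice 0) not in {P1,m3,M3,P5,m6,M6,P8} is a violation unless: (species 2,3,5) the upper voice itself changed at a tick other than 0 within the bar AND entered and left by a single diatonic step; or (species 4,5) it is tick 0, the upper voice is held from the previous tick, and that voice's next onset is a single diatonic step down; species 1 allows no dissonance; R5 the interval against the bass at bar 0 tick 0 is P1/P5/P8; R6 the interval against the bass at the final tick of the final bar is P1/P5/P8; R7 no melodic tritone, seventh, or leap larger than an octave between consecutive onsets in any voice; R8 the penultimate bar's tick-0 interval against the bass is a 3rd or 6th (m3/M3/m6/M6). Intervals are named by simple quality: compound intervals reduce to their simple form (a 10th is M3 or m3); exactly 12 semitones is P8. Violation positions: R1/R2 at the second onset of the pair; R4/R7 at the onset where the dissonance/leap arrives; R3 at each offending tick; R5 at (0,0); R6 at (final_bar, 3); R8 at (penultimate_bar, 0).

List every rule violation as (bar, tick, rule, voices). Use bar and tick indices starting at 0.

(4, 2, R7, (1,))
(6, 0, R1, (0, 1))

bar 0: v0=F3 v1=F4 downbeat P8
bar 1: v0=E3 v1=C4 downbeat m6
bar 2: v0=D3 v1=D4 downbeat P8
bar 3: v0=E3 v1=G3 downbeat m3
bar 4: v0=D3 v1=B3 downbeat M6
bar 5: v0=E3 v1=C4 downbeat m6
bar 6: v0=F3 v1=F4 downbeat P8
  -> R7 @ bar 4 tick 2 v(1,): B3->F3 leap 6st
  -> R1 @ bar 6 tick 0 v(0, 1): E3/E4 P8 -> F3/F4 P8 similar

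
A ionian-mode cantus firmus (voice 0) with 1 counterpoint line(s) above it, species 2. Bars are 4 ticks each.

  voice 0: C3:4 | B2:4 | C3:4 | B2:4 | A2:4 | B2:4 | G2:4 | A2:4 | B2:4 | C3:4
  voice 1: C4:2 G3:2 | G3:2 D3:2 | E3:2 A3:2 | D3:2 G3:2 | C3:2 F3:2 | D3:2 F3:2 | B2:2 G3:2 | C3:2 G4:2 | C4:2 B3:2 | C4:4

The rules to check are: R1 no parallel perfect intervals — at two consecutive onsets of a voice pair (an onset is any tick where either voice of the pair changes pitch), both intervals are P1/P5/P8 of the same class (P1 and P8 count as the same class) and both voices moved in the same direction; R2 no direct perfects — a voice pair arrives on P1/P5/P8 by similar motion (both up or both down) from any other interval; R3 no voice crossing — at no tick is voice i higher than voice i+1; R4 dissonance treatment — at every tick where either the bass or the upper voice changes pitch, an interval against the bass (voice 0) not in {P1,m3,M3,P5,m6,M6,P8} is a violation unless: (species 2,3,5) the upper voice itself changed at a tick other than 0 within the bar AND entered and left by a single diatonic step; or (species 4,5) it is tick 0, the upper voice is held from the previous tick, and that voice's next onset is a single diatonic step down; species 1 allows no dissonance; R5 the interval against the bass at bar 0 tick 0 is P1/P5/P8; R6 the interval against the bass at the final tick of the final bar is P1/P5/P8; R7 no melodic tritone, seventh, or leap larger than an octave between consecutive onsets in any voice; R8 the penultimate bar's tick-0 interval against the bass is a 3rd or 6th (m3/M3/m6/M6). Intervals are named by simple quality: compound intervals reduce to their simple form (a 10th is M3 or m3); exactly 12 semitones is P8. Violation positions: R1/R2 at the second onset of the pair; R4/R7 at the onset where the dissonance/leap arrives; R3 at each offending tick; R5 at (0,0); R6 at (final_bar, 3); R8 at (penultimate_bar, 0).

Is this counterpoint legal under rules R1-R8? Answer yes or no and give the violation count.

bar 0: v0=C3 v1=C4 (P8)
bar 1: v0=B2 v1=G3 (m6)
bar 2: v0=C3 v1=E3 (M3)
bar 3: v0=B2 v1=D3 (m3)
bar 4: v0=A2 v1=C3 (m3)
bar 5: v0=B2 v1=D3 (m3)
bar 6: v0=G2 v1=B2 (M3)
bar 7: v0=A2 v1=C3 (m3)
bar 8: v0=B2 v1=C4 (m2)
bar 9: v0=C3 v1=C4 (P8)
  R4 @ bar5.2: B2/F3 TT untreated
  R7 @ bar6.0: F3->B2 leap 6st
  R4 @ bar7.2: A2/G4 m7 untreated
  R7 @ bar7.2: C3->G4 leap 19st
  R4 @ bar8.0: B2/C4 m2 untreated
  R8 @ bar8.0: penult m2 not 3rd/6th
  R1 @ bar9.0: B2/B3 P8 -> C3/C4 P8 similar

No (7 violations)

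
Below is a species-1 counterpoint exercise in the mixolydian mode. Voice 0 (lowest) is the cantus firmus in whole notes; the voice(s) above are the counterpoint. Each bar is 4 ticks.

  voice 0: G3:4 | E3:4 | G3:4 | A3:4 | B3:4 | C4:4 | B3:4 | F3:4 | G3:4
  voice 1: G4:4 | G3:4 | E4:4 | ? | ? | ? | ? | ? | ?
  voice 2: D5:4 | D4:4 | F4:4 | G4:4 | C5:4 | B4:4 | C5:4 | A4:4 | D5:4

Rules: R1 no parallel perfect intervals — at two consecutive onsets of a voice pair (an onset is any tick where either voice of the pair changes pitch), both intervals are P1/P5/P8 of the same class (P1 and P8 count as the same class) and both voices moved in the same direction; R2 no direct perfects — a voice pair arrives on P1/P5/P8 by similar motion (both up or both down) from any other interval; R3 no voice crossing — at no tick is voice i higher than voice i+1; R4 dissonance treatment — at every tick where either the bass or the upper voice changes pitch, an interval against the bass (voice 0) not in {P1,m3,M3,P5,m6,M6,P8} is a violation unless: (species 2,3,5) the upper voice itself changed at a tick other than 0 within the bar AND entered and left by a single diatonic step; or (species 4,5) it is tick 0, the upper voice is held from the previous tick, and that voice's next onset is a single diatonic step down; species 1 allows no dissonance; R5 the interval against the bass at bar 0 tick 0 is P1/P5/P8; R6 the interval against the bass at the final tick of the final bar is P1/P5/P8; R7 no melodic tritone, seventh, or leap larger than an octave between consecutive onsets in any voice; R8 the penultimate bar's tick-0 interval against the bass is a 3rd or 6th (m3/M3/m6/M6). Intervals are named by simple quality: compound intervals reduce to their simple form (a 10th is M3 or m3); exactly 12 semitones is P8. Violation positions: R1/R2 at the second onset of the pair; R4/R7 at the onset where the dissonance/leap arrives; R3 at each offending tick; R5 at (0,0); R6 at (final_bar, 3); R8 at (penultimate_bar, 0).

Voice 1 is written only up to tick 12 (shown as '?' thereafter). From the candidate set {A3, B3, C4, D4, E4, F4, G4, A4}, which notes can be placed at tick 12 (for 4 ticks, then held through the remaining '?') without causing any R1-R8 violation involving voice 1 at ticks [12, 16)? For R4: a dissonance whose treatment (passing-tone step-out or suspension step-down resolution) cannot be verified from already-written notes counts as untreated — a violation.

{A3, C4, E4, F4}

A3: legal
B3: violates R4
C4: legal
D4: violates R4
E4: legal
F4: legal
G4: violates R2,R4
A4: violates R2,R3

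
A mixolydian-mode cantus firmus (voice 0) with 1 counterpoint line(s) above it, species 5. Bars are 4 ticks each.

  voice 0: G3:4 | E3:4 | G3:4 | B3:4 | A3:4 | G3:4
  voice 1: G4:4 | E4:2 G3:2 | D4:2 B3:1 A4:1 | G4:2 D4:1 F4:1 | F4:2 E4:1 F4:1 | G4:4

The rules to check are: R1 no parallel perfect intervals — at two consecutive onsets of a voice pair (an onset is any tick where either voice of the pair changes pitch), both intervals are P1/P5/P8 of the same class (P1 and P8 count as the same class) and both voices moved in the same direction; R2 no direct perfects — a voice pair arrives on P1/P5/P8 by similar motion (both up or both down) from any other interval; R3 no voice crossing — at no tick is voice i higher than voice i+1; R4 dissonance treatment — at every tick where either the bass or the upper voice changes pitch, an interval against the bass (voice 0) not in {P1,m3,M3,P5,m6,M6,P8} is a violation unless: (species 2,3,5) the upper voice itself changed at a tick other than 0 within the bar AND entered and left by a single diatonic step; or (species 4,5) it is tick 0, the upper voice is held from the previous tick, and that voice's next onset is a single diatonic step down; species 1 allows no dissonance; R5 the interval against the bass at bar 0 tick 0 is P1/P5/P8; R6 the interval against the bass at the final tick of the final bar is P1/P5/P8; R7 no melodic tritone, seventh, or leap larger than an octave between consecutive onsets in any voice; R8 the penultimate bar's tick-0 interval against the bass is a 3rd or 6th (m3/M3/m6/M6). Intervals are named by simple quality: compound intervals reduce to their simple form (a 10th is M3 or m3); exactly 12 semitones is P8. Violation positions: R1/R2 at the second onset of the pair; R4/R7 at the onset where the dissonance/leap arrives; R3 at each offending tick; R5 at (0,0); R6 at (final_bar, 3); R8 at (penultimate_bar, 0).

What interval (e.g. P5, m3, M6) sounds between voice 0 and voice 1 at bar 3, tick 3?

TT

voice 0=B3 voice 1=F4 -> TT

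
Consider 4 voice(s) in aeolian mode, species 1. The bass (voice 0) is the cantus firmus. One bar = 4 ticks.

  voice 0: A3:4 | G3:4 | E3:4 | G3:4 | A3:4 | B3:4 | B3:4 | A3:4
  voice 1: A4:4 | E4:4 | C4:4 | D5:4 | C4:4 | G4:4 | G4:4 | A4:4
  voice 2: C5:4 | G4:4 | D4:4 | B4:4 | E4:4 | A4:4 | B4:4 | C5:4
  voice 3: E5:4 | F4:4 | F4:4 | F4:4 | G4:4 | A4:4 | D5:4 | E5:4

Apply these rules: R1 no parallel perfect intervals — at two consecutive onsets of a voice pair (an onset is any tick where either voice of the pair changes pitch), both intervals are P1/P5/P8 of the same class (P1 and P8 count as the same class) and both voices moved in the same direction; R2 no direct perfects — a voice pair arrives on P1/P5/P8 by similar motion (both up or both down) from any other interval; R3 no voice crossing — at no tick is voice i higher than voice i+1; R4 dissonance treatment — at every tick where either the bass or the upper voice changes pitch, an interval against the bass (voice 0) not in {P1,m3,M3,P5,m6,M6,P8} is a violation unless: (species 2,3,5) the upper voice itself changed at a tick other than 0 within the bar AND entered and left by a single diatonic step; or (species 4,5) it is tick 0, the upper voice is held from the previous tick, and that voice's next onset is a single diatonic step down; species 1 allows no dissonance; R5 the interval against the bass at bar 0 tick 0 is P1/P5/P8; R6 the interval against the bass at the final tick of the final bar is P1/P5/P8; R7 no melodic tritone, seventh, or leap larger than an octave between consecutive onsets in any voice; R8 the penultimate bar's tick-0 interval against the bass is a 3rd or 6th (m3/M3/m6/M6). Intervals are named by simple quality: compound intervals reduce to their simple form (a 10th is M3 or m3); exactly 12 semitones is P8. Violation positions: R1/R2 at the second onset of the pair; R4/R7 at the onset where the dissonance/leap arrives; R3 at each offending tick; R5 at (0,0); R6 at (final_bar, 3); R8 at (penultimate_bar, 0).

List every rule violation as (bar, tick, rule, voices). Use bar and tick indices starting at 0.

(0, 0, R5, (0, 2))
(1, 0, R2, (0, 2))
(1, 0, R3, (2, 3))
(1, 0, R4, (0, 3))
(1, 0, R7, (3,))
(1, 1, R3, (2, 3))
(1, 2, R3, (2, 3))
(1, 3, R3, (2, 3))
(2, 0, R4, (0, 2))
(2, 0, R4, (0, 3))
(3, 0, R2, (0, 1))
(3, 0, R3, (1, 2))
(3, 0, R3, (2, 3))
(3, 0, R4, (0, 3))
(3, 0, R7, (1,))
(3, 1, R3, (1, 2))
(3, 1, R3, (2, 3))
(3, 2, R3, (1, 2))
(3, 2, R3, (2, 3))
(3, 3, R3, (1, 2))
(3, 3, R3, (2, 3))
(4, 0, R4, (0, 3))
(4, 0, R7, (1,))
(5, 0, R2, (2, 3))
(5, 0, R4, (0, 2))
(5, 0, R4, (0, 3))
(6, 0, R8, (0, 2))
(7, 0, R1, (1, 3))
(7, 3, R6, (0, 2))

bar 0: v0=A3 v1=A4 v2=C5 v3=E5 downbeat P5
bar 1: v0=G3 v1=E4 v2=G4 v3=F4 downbeat m7
bar 2: v0=E3 v1=C4 v2=D4 v3=F4 downbeat m2
bar 3: v0=G3 v1=D5 v2=B4 v3=F4 downbeat m7
bar 4: v0=A3 v1=C4 v2=E4 v3=G4 downbeat m7
bar 5: v0=B3 v1=G4 v2=A4 v3=A4 downbeat m7
bar 6: v0=B3 v1=G4 v2=B4 v3=D5 downbeat m3
bar 7: v0=A3 v1=A4 v2=C5 v3=E5 downbeat P5
  -> R5 @ bar 0 tick 0 v(0, 2): opens on m3
  -> R2 @ bar 1 tick 0 v(0, 2): A3/C5 m3 -> G3/G4 P8 similar
  -> R3 @ bar 1 tick 0 v(2, 3): G4 above F4
  -> R4 @ bar 1 tick 0 v(0, 3): G3/F4 m7 untreated
  -> R7 @ bar 1 tick 0 v(3,): E5->F4 leap 11st
  -> R3 @ bar 1 tick 1 v(2, 3): G4 above F4
  -> R3 @ bar 1 tick 2 v(2, 3): G4 above F4
  -> R3 @ bar 1 tick 3 v(2, 3): G4 above F4
  -> R4 @ bar 2 tick 0 v(0, 2): E3/D4 m7 untreated
  -> R4 @ bar 2 tick 0 v(0, 3): E3/F4 m2 untreated
  -> R2 @ bar 3 tick 0 v(0, 1): E3/C4 m6 -> G3/D5 P5 similar
  -> R3 @ bar 3 tick 0 v(1, 2): D5 above B4
  -> R3 @ bar 3 tick 0 v(2, 3): B4 above F4
  -> R4 @ bar 3 tick 0 v(0, 3): G3/F4 m7 untreated
  -> R7 @ bar 3 tick 0 v(1,): C4->D5 leap 14st
  -> R3 @ bar 3 tick 1 v(1, 2): D5 above B4
  -> R3 @ bar 3 tick 1 v(2, 3): B4 above F4
  -> R3 @ bar 3 tick 2 v(1, 2): D5 above B4
  -> R3 @ bar 3 tick 2 v(2, 3): B4 above F4
  -> R3 @ bar 3 tick 3 v(1, 2): D5 above B4
  -> R3 @ bar 3 tick 3 v(2, 3): B4 above F4
  -> R4 @ bar 4 tick 0 v(0, 3): A3/G4 m7 untreated
  -> R7 @ bar 4 tick 0 v(1,): D5->C4 leap 14st
  -> R2 @ bar 5 tick 0 v(2, 3): E4/G4 m3 -> A4/A4 P1 similar
  -> R4 @ bar 5 tick 0 v(0, 2): B3/A4 m7 untreated
  -> R4 @ bar 5 tick 0 v(0, 3): B3/A4 m7 untreated
  -> R8 @ bar 6 tick 0 v(0, 2): penult P8 not 3rd/6th
  -> R1 @ bar 7 tick 0 v(1, 3): G4/D5 P5 -> A4/E5 P5 similar
  -> R6 @ bar 7 tick 3 v(0, 2): closes on m3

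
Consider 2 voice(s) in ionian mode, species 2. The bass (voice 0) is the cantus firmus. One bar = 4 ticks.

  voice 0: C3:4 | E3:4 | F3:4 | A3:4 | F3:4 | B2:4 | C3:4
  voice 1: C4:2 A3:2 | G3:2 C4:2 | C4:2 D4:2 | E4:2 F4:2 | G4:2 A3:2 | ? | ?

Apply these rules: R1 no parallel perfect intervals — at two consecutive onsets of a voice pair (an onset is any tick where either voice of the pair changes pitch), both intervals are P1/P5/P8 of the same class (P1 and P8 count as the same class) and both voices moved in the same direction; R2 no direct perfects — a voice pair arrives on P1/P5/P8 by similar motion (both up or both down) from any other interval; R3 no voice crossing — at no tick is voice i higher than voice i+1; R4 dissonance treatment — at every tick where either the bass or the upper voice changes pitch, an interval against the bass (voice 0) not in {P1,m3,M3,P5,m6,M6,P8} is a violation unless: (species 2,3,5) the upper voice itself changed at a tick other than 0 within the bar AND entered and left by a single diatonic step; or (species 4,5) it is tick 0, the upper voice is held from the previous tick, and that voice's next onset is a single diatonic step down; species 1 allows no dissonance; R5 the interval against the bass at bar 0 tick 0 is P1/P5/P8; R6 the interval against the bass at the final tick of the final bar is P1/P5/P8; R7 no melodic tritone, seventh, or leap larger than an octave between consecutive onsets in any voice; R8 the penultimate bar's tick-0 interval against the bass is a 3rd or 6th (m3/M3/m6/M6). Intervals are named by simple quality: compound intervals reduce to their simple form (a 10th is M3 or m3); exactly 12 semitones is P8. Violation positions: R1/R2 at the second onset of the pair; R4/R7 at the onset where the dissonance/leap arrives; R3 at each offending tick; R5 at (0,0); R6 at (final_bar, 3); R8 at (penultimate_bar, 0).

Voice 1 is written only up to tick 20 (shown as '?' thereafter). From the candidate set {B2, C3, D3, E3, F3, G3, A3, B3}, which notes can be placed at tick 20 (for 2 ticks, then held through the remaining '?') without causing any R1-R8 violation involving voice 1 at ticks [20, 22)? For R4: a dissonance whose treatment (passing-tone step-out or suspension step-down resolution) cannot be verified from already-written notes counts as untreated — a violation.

{D3, G3}

B2: violates R2,R7,R8
C3: violates R4,R8
D3: legal
E3: violates R4,R8
F3: violates R4,R8
G3: legal
A3: violates R4,R8
B3: violates R8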